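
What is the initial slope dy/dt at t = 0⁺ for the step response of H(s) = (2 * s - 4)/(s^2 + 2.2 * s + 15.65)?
IVT: y'(0⁺) = lim_{s→∞} s²·Y(s) = lim_{s→∞} s·H(s).
deg(num) = 1, deg(den) = 2, relative degree = 1, so s·H(s) → (leading num)/(leading den) = 2/1 = 2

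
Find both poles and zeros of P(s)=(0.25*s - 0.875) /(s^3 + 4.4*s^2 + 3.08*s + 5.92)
Set denominator = 0: s^3 + 4.4*s^2 + 3.08*s + 5.92 = (s + 4)(s^2 + 0.4*s + 1.48) = 0 → Poles: -0.2 + 1.2j, -0.2 - 1.2j, -4
Set numerator = 0: 0.25*s - 0.875 = 0 → Zeros: 3.5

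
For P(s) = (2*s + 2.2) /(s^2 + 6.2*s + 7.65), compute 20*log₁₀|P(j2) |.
Substitute s = j*2: P(j2) = 0.344919 - 0.0758907j.
|P(j2)| = sqrt(Re² + Im²) = 0.3532.
20*log₁₀(0.3532) = -9.04 dB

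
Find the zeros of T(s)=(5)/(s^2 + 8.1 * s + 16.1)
Numerator is a nonzero constant (5) → Zeros: none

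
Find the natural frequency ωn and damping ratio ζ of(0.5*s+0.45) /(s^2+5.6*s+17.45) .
Underdamped: complex pole -2.8 + 3.1j. ωn = |pole| = 4.177, ζ = -Re(pole)/ωn = 0.6703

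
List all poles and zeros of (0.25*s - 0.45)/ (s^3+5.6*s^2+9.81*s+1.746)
Set denominator = 0: s^3 + 5.6*s^2 + 9.81*s + 1.746 = (s + 0.2)(s^2 + 5.4*s + 8.73) = 0 → Poles: -0.2, -2.7 + 1.2j, -2.7 - 1.2j
Set numerator = 0: 0.25*s - 0.45 = 0 → Zeros: 1.8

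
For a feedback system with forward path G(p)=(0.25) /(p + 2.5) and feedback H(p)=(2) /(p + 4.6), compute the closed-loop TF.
Closed-loop T = G/(1+GH).
Numerator: G_num * H_den = 0.25*p + 1.15.
Denominator: G_den * H_den + G_num * H_num = (p^2 + 7.1*p + 11.5) + (0.5) = p^2 + 7.1*p + 12.
T(p) = (0.25*p + 1.15)/(p^2 + 7.1*p + 12)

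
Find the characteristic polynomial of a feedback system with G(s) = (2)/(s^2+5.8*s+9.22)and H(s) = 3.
Characteristic poly = G_den * H_den + G_num * H_num = (s^2 + 5.8*s + 9.22) + (6) = s^2 + 5.8*s + 15.22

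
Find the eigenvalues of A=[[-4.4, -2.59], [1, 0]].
Eigenvalues solve det(λI - A) = 0.
Characteristic polynomial: λ^2 + 4.4*λ + 2.59 = 0.
Factor: (λ + 0.7)(λ + 3.7) = 0.
Roots: -0.7, -3.7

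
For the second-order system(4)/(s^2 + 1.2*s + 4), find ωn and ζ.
Standard form: ωn²/(s²+2ζωn·s+ωn²).
const=4=ωn² → ωn=2, s coeff=1.2=2ζωn → ζ=0.3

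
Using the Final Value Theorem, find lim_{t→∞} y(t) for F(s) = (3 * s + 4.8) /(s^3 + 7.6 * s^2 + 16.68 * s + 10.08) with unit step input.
FVT: lim_{t→∞} y(t) = lim_{s→0} s*Y(s) where Y(s) = F(s)/s.
= lim_{s→0} F(s) = F(0) = num(0)/den(0) = 4.8/10.08 = 0.4762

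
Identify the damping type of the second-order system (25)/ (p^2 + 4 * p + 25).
Standard form: ωn²/(p²+2ζωn·p+ωn²) gives ωn=5, ζ=0.4.
Underdamped (ζ = 0.4 < 1)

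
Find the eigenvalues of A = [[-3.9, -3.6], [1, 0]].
Eigenvalues solve det(λI - A) = 0.
Characteristic polynomial: λ^2 + 3.9*λ + 3.6 = 0.
Factor: (λ + 1.5)(λ + 2.4) = 0.
Roots: -1.5, -2.4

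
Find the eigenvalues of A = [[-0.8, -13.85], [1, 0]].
Eigenvalues solve det(λI - A) = 0.
Characteristic polynomial: λ^2 + 0.8*λ + 13.85 = 0.
Roots: -0.4 + 3.7j, -0.4 - 3.7j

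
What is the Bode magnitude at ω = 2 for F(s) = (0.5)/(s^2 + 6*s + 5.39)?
Substitute s = j*2: F(j2) = 0.00476249 - 0.041115j.
|F(j2)| = sqrt(Re² + Im²) = 0.04139.
20*log₁₀(0.04139) = -27.66 dB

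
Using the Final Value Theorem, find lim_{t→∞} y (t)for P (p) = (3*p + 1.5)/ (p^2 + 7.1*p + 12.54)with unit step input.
FVT: lim_{t→∞} y(t) = lim_{p→0} p*Y(p) where Y(p) = P(p)/p.
= lim_{p→0} P(p) = P(0) = num(0)/den(0) = 1.5/12.54 = 0.1196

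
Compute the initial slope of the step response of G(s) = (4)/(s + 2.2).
IVT: y'(0⁺) = lim_{s→∞} s²·Y(s) = lim_{s→∞} s·G(s).
deg(num) = 0, deg(den) = 1, relative degree = 1, so s·G(s) → (leading num)/(leading den) = 4/1 = 4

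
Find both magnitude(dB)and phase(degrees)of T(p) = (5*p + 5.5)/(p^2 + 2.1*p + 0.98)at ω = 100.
Substitute p = j*100: T(j100) = 0.000499931 - 0.0499944j.
|T| = 20*log₁₀(sqrt(Re²+Im²)) = -26.02 dB.
∠T = atan2(Im, Re) = -89.43°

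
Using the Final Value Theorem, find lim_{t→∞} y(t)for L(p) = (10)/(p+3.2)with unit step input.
FVT: lim_{t→∞} y(t) = lim_{p→0} p*Y(p) where Y(p) = L(p)/p.
= lim_{p→0} L(p) = L(0) = num(0)/den(0) = 10/3.2 = 3.125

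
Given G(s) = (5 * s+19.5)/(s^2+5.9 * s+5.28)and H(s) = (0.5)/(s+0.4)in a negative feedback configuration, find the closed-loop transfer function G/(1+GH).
Closed-loop T = G/(1+GH).
Numerator: G_num * H_den = 5*s^2 + 21.5*s + 7.8.
Denominator: G_den * H_den + G_num * H_num = (s^3 + 6.3*s^2 + 7.64*s + 2.112) + (2.5*s + 9.75) = s^3 + 6.3*s^2 + 10.14*s + 11.862.
T(s) = (5*s^2 + 21.5*s + 7.8)/(s^3 + 6.3*s^2 + 10.14*s + 11.862)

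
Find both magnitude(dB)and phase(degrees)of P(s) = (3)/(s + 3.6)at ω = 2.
Substitute s = j*2: P(j2) = 0.636792 - 0.353774j.
|P| = 20*log₁₀(sqrt(Re²+Im²)) = -2.75 dB.
∠P = atan2(Im, Re) = -29.05°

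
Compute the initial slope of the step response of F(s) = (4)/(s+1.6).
IVT: y'(0⁺) = lim_{s→∞} s²·Y(s) = lim_{s→∞} s·F(s).
deg(num) = 0, deg(den) = 1, relative degree = 1, so s·F(s) → (leading num)/(leading den) = 4/1 = 4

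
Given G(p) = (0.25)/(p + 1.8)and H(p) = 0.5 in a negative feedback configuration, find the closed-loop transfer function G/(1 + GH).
Closed-loop T = G/(1+GH).
Numerator: G_num * H_den = 0.25.
Denominator: G_den * H_den + G_num * H_num = (p + 1.8) + (0.125) = p + 1.925.
T(p) = (0.25)/(p + 1.925)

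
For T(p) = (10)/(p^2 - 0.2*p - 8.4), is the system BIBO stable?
Denominator: p^2 - 0.2*p - 8.4 = (p - 3)(p + 2.8). Poles: -2.8, 3. All Re(p)<0: No (unstable)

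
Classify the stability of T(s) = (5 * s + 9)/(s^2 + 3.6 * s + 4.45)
Denominator: s^2 + 3.6*s + 4.45. Poles: -1.8 + 1.1j, -1.8 - 1.1j. Stable (all poles in LHP)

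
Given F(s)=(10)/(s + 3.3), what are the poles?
Set denominator = 0: s + 3.3 = 0 → Poles: -3.3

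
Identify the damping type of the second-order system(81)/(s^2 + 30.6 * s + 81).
Standard form: ωn²/(s²+2ζωn·s+ωn²) gives ωn=9, ζ=1.7.
Overdamped (ζ = 1.7 > 1)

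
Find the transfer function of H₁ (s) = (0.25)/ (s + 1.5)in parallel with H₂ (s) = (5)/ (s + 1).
Parallel: H = H₁ + H₂ = (n₁·d₂ + n₂·d₁)/(d₁·d₂).
n₁·d₂ = 0.25*s + 0.25. n₂·d₁ = 5*s + 7.5. Sum = 5.25*s + 7.75. d₁·d₂ = s^2 + 2.5*s + 1.5.
H(s) = (5.25*s + 7.75)/(s^2 + 2.5*s + 1.5)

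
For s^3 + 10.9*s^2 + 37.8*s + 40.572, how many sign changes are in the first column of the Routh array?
Routh array:
s^3: [1, 37.8]; s^2: [10.9, 40.572]; s^1: [34.0778]; s^0: [40.572]
First column: [1, 10.9, 34.0778, 40.572]. Sign changes = 0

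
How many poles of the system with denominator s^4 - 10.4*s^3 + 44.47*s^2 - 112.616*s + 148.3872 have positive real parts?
s^4 - 10.4*s^3 + 44.47*s^2 - 112.616*s + 148.3872 = (s - 4.1)(s - 3.9)(s^2 - 2.4*s + 9.28). Poles: 1.2 + 2.8j, 1.2 - 2.8j, 3.9, 4.1. RHP poles (Re>0): 4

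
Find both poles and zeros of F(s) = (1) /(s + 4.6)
Set denominator = 0: s + 4.6 = 0 → Poles: -4.6
Numerator is a nonzero constant (1) → Zeros: none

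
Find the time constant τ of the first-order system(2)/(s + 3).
First-order system: τ = -1/pole. Pole = -3. τ = -1/(-3) = 0.3333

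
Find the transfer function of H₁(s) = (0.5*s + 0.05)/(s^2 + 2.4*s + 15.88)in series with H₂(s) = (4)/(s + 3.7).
Series: H = H₁ · H₂ = (n₁·n₂)/(d₁·d₂).
Num: n₁·n₂ = 2*s + 0.2. Den: d₁·d₂ = s^3 + 6.1*s^2 + 24.76*s + 58.756.
H(s) = (2*s + 0.2)/(s^3 + 6.1*s^2 + 24.76*s + 58.756)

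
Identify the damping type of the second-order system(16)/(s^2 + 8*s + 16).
Standard form: ωn²/(s²+2ζωn·s+ωn²) gives ωn=4, ζ=1.
Critically damped (ζ = 1)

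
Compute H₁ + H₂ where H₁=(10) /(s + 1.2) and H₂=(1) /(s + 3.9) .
Parallel: H = H₁ + H₂ = (n₁·d₂ + n₂·d₁)/(d₁·d₂).
n₁·d₂ = 10*s + 39. n₂·d₁ = s + 1.2. Sum = 11*s + 40.2. d₁·d₂ = s^2 + 5.1*s + 4.68.
H(s) = (11*s + 40.2)/(s^2 + 5.1*s + 4.68)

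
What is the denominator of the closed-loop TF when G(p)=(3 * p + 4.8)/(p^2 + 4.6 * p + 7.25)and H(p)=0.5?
Characteristic poly = G_den * H_den + G_num * H_num = (p^2 + 4.6*p + 7.25) + (1.5*p + 2.4) = p^2 + 6.1*p + 9.65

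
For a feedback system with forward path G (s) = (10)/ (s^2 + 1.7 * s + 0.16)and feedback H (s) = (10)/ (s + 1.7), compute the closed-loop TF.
Closed-loop T = G/(1+GH).
Numerator: G_num * H_den = 10*s + 17.
Denominator: G_den * H_den + G_num * H_num = (s^3 + 3.4*s^2 + 3.05*s + 0.272) + (100) = s^3 + 3.4*s^2 + 3.05*s + 100.272.
T(s) = (10*s + 17)/(s^3 + 3.4*s^2 + 3.05*s + 100.272)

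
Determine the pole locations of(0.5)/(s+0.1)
Set denominator = 0: s + 0.1 = 0 → Poles: -0.1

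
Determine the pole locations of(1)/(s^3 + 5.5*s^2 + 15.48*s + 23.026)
Set denominator = 0: s^3 + 5.5*s^2 + 15.48*s + 23.026 = (s + 2.9)(s^2 + 2.6*s + 7.94) = 0 → Poles: -1.3 + 2.5j, -1.3 - 2.5j, -2.9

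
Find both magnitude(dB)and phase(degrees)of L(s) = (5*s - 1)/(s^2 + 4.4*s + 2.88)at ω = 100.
Substitute s = j*100: L(j100) = 0.00229685 - 0.0499133j.
|L| = 20*log₁₀(sqrt(Re²+Im²)) = -26.03 dB.
∠L = atan2(Im, Re) = -87.37°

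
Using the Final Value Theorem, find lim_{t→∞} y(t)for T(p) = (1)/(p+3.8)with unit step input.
FVT: lim_{t→∞} y(t) = lim_{p→0} p*Y(p) where Y(p) = T(p)/p.
= lim_{p→0} T(p) = T(0) = num(0)/den(0) = 1/3.8 = 0.2632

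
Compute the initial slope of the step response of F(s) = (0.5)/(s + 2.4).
IVT: y'(0⁺) = lim_{s→∞} s²·Y(s) = lim_{s→∞} s·F(s).
deg(num) = 0, deg(den) = 1, relative degree = 1, so s·F(s) → (leading num)/(leading den) = 0.5/1 = 0.5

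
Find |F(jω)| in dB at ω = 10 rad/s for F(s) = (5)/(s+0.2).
Substitute s = j*10: F(j10) = 0.009996 - 0.4998j.
|F(j10)| = sqrt(Re² + Im²) = 0.4999.
20*log₁₀(0.4999) = -6.02 dB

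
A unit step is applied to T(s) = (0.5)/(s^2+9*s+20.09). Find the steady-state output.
FVT: lim_{t→∞} y(t) = lim_{s→0} s*Y(s) where Y(s) = T(s)/s.
= lim_{s→0} T(s) = T(0) = num(0)/den(0) = 0.5/20.09 = 0.02489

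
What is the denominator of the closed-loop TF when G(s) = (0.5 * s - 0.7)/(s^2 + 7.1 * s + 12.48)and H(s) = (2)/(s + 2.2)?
Characteristic poly = G_den * H_den + G_num * H_num = (s^3 + 9.3*s^2 + 28.1*s + 27.456) + (s - 1.4) = s^3 + 9.3*s^2 + 29.1*s + 26.056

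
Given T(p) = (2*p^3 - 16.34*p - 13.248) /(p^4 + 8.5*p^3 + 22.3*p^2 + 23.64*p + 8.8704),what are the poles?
Set denominator = 0: p^4 + 8.5*p^3 + 22.3*p^2 + 23.64*p + 8.8704 = (p + 1.1)(p + 1.4)(p + 1.2)(p + 4.8) = 0 → Poles: -1.1, -1.2, -1.4, -4.8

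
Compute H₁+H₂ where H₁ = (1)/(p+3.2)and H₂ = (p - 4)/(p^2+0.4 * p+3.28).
Parallel: H = H₁ + H₂ = (n₁·d₂ + n₂·d₁)/(d₁·d₂).
n₁·d₂ = p^2 + 0.4*p + 3.28. n₂·d₁ = p^2 - 0.8*p - 12.8. Sum = 2*p^2 - 0.4*p - 9.52. d₁·d₂ = p^3 + 3.6*p^2 + 4.56*p + 10.496.
H(p) = (2*p^2 - 0.4*p - 9.52)/(p^3 + 3.6*p^2 + 4.56*p + 10.496)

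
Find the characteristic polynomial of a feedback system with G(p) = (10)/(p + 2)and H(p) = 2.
Characteristic poly = G_den * H_den + G_num * H_num = (p + 2) + (20) = p + 22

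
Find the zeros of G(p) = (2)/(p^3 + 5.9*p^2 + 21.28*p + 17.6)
Numerator is a nonzero constant (2) → Zeros: none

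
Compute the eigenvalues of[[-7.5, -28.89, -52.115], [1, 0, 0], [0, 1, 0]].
Eigenvalues solve det(λI - A) = 0.
Characteristic polynomial: λ^3 + 7.5*λ^2 + 28.89*λ + 52.115 = 0.
Factor: (λ + 3.5)(λ^2 + 4*λ + 14.89) = 0.
Roots: -2 + 3.3j, -2 - 3.3j, -3.5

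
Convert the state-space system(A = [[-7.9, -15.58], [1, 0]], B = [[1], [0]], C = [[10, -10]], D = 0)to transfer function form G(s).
G(s) = C(sI - A)⁻¹B + D.
Characteristic polynomial det(sI - A) = s^2 + 7.9*s + 15.58.
Numerator from C·adj(sI-A)·B + D·det(sI-A) = 10*s - 10.
G(s) = (10*s - 10)/(s^2 + 7.9*s + 15.58)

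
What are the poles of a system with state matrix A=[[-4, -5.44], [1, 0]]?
Eigenvalues solve det(λI - A) = 0.
Characteristic polynomial: λ^2 + 4*λ + 5.44 = 0.
Roots: -2 + 1.2j, -2 - 1.2j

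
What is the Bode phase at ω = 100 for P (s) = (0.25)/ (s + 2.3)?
Substitute s = j*100: P(j100) = 5.74696e-05 - 0.00249868j.
∠P(j100) = atan2(Im, Re) = atan2(-0.00249868, 5.74696e-05) = -88.68°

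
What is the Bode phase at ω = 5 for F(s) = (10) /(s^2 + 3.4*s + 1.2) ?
Substitute s = j*5: F(j5) = -0.278219 - 0.198728j.
∠F(j5) = atan2(Im, Re) = atan2(-0.198728, -0.278219) = -144.46°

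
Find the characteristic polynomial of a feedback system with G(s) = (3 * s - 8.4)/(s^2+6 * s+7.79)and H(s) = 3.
Characteristic poly = G_den * H_den + G_num * H_num = (s^2 + 6*s + 7.79) + (9*s - 25.2) = s^2 + 15*s - 17.41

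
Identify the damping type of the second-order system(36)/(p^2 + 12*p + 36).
Standard form: ωn²/(p²+2ζωn·p+ωn²) gives ωn=6, ζ=1.
Critically damped (ζ = 1)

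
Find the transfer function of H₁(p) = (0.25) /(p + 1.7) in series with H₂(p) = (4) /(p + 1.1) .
Series: H = H₁ · H₂ = (n₁·n₂)/(d₁·d₂).
Num: n₁·n₂ = 1. Den: d₁·d₂ = p^2 + 2.8*p + 1.87.
H(p) = (1)/(p^2 + 2.8*p + 1.87)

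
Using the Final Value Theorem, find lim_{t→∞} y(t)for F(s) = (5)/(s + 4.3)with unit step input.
FVT: lim_{t→∞} y(t) = lim_{s→0} s*Y(s) where Y(s) = F(s)/s.
= lim_{s→0} F(s) = F(0) = num(0)/den(0) = 5/4.3 = 1.163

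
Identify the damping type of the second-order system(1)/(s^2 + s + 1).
Standard form: ωn²/(s²+2ζωn·s+ωn²) gives ωn=1, ζ=0.5.
Underdamped (ζ = 0.5 < 1)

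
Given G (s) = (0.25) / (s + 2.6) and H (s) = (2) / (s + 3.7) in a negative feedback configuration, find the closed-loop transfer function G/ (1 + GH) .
Closed-loop T = G/(1+GH).
Numerator: G_num * H_den = 0.25*s + 0.925.
Denominator: G_den * H_den + G_num * H_num = (s^2 + 6.3*s + 9.62) + (0.5) = s^2 + 6.3*s + 10.12.
T(s) = (0.25*s + 0.925)/(s^2 + 6.3*s + 10.12)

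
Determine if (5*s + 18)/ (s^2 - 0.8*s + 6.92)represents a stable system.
Denominator: s^2 - 0.8*s + 6.92. Poles: 0.4 + 2.6j, 0.4 - 2.6j. All Re(p)<0: No (unstable)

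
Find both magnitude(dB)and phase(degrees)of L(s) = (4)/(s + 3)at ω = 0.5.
Substitute s = j*0.5: L(j0.5) = 1.2973 - 0.216216j.
|L| = 20*log₁₀(sqrt(Re²+Im²)) = 2.38 dB.
∠L = atan2(Im, Re) = -9.46°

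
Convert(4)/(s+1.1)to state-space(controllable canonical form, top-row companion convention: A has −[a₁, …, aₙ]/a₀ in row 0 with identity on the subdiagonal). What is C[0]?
Reachable canonical form: C = numerator coefficients (right-aligned, zero-padded to length n).
num = 4, C = [[4]].
C[0] = 4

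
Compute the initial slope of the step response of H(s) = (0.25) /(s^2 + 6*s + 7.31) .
IVT: y'(0⁺) = lim_{s→∞} s²·Y(s) = lim_{s→∞} s·H(s).
deg(num) = 0, deg(den) = 2, relative degree = 2 ≥ 2, so s·H(s) → 0. Initial slope = 0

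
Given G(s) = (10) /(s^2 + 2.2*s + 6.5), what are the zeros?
Numerator is a nonzero constant (10) → Zeros: none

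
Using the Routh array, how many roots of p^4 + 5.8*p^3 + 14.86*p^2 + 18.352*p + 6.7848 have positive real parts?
Routh array:
p^4: [1, 14.86, 6.7848]; p^3: [5.8, 18.352]; p^2: [11.6959, 6.7848]; p^1: [14.9874]; p^0: [6.7848]
First column: [1, 5.8, 11.6959, 14.9874, 6.7848]. Sign changes = RHP roots = 0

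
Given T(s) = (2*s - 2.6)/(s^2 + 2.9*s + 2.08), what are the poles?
Set denominator = 0: s^2 + 2.9*s + 2.08 = (s + 1.6)(s + 1.3) = 0 → Poles: -1.3, -1.6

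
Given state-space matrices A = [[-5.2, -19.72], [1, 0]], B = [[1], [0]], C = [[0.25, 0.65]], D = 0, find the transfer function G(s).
G(s) = C(sI - A)⁻¹B + D.
Characteristic polynomial det(sI - A) = s^2 + 5.2*s + 19.72.
Numerator from C·adj(sI-A)·B + D·det(sI-A) = 0.25*s + 0.65.
G(s) = (0.25*s + 0.65)/(s^2 + 5.2*s + 19.72)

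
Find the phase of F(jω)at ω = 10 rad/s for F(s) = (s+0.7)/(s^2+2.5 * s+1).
Substitute s = j*10: F(j10) = 0.0173317 - 0.0966334j.
∠F(j10) = atan2(Im, Re) = atan2(-0.0966334, 0.0173317) = -79.83°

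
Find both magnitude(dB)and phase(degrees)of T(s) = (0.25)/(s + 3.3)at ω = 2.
Substitute s = j*2: T(j2) = 0.0554063 - 0.0335796j.
|T| = 20*log₁₀(sqrt(Re²+Im²)) = -23.77 dB.
∠T = atan2(Im, Re) = -31.22°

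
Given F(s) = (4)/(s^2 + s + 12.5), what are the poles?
Set denominator = 0: s^2 + s + 12.5 = 0 → Poles: -0.5 + 3.5j, -0.5 - 3.5j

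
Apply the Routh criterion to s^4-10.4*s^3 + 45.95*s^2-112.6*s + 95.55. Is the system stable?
Routh array:
s^4: [1, 45.95, 95.55]; s^3: [-10.4, -112.6]; s^2: [35.1231, 95.55]; s^1: [-84.3075]; s^0: [95.55]
First column: [1, -10.4, 35.1231, -84.3075, 95.55]. Sign changes = 4.
No, unstable (4 RHP root(s))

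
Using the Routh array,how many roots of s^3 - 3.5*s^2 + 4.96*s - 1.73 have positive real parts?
Routh array:
s^3: [1, 4.96]; s^2: [-3.5, -1.73]; s^1: [4.46571]; s^0: [-1.73]
First column: [1, -3.5, 4.46571, -1.73]. Sign changes = RHP roots = 3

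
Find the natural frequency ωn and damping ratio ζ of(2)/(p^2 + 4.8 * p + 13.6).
Underdamped: complex pole -2.4 + 2.8j. ωn = |pole| = 3.688, ζ = -Re(pole)/ωn = 0.6508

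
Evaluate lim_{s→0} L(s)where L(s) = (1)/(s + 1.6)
DC gain = L(0) = num(0)/den(0) = 1/1.6 = 0.625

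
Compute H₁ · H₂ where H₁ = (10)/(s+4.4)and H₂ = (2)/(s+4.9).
Series: H = H₁ · H₂ = (n₁·n₂)/(d₁·d₂).
Num: n₁·n₂ = 20. Den: d₁·d₂ = s^2 + 9.3*s + 21.56.
H(s) = (20)/(s^2 + 9.3*s + 21.56)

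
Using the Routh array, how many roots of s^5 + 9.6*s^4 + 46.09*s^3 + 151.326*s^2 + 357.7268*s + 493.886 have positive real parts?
Routh array:
s^5: [1, 46.09, 357.7268]; s^4: [9.6, 151.326, 493.886]; s^3: [30.3269, 306.28]; s^2: [54.3727, 493.886]; s^1: [30.8108]; s^0: [493.886]
First column: [1, 9.6, 30.3269, 54.3727, 30.8108, 493.886]. Sign changes = RHP roots = 0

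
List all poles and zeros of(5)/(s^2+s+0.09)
Set denominator = 0: s^2 + s + 0.09 = (s + 0.9)(s + 0.1) = 0 → Poles: -0.1, -0.9
Numerator is a nonzero constant (5) → Zeros: none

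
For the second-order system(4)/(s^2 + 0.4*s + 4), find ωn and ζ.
Standard form: ωn²/(s²+2ζωn·s+ωn²).
const=4=ωn² → ωn=2, s coeff=0.4=2ζωn → ζ=0.1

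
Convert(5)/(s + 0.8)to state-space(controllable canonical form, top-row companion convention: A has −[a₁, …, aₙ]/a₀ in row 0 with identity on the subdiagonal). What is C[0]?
Reachable canonical form: C = numerator coefficients (right-aligned, zero-padded to length n).
num = 5, C = [[5]].
C[0] = 5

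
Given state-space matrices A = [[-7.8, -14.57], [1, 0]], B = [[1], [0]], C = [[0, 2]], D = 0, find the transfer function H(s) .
H(s) = C(sI - A)⁻¹B + D.
Characteristic polynomial det(sI - A) = s^2 + 7.8*s + 14.57.
Numerator from C·adj(sI-A)·B + D·det(sI-A) = 2.
H(s) = (2)/(s^2 + 7.8*s + 14.57)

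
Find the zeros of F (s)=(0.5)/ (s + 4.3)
Numerator is a nonzero constant (0.5) → Zeros: none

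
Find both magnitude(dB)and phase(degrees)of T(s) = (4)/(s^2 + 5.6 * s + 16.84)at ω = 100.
Substitute s = j*100: T(j100) = -0.000399418 - 2.24051e-05j.
|T| = 20*log₁₀(sqrt(Re²+Im²)) = -67.96 dB.
∠T = atan2(Im, Re) = -176.79°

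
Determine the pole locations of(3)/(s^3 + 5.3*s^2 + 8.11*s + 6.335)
Set denominator = 0: s^3 + 5.3*s^2 + 8.11*s + 6.335 = (s + 3.5)(s^2 + 1.8*s + 1.81) = 0 → Poles: -0.9 + 1j, -0.9 - 1j, -3.5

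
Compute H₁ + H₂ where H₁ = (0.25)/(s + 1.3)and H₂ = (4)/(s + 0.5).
Parallel: H = H₁ + H₂ = (n₁·d₂ + n₂·d₁)/(d₁·d₂).
n₁·d₂ = 0.25*s + 0.125. n₂·d₁ = 4*s + 5.2. Sum = 4.25*s + 5.325. d₁·d₂ = s^2 + 1.8*s + 0.65.
H(s) = (4.25*s + 5.325)/(s^2 + 1.8*s + 0.65)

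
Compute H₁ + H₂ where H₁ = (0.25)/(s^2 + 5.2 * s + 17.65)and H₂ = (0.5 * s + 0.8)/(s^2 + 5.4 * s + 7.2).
Parallel: H = H₁ + H₂ = (n₁·d₂ + n₂·d₁)/(d₁·d₂).
n₁·d₂ = 0.25*s^2 + 1.35*s + 1.8. n₂·d₁ = 0.5*s^3 + 3.4*s^2 + 12.985*s + 14.12. Sum = 0.5*s^3 + 3.65*s^2 + 14.335*s + 15.92. d₁·d₂ = s^4 + 10.6*s^3 + 52.93*s^2 + 132.75*s + 127.08.
H(s) = (0.5*s^3 + 3.65*s^2 + 14.335*s + 15.92)/(s^4 + 10.6*s^3 + 52.93*s^2 + 132.75*s + 127.08)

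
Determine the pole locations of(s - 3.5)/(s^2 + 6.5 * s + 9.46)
Set denominator = 0: s^2 + 6.5*s + 9.46 = (s + 4.3)(s + 2.2) = 0 → Poles: -2.2, -4.3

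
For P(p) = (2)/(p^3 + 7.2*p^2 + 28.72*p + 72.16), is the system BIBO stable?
Denominator: p^3 + 7.2*p^2 + 28.72*p + 72.16 = (p + 4.4)(p^2 + 2.8*p + 16.4). Poles: -1.4 + 3.8j, -1.4 - 3.8j, -4.4. All Re(p)<0: Yes (stable)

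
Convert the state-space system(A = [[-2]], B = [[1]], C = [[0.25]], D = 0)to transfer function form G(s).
G(s) = C(sI - A)⁻¹B + D.
Characteristic polynomial det(sI - A) = s + 2.
Numerator from C·adj(sI-A)·B + D·det(sI-A) = 0.25.
G(s) = (0.25)/(s + 2)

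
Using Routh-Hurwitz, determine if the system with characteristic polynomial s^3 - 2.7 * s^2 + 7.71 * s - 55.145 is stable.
Routh array:
s^3: [1, 7.71]; s^2: [-2.7, -55.145]; s^1: [-12.7141]; s^0: [-55.145]
First column: [1, -2.7, -12.7141, -55.145]. Sign changes = 1.
No, unstable (1 RHP root(s))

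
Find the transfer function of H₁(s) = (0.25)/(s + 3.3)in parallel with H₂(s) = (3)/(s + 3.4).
Parallel: H = H₁ + H₂ = (n₁·d₂ + n₂·d₁)/(d₁·d₂).
n₁·d₂ = 0.25*s + 0.85. n₂·d₁ = 3*s + 9.9. Sum = 3.25*s + 10.75. d₁·d₂ = s^2 + 6.7*s + 11.22.
H(s) = (3.25*s + 10.75)/(s^2 + 6.7*s + 11.22)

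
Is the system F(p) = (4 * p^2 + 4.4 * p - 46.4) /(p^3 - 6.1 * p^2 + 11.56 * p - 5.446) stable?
Denominator: p^3 - 6.1*p^2 + 11.56*p - 5.446 = (p - 0.7)(p^2 - 5.4*p + 7.78). Poles: 0.7, 2.7 + 0.7j, 2.7 - 0.7j. All Re(p)<0: No (unstable)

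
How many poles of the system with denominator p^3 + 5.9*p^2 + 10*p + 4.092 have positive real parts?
p^3 + 5.9*p^2 + 10*p + 4.092 = (p + 3.1)(p + 0.6)(p + 2.2). Poles: -0.6, -2.2, -3.1. RHP poles (Re>0): 0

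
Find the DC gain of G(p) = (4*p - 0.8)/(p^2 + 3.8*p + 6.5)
DC gain = G(0) = num(0)/den(0) = -0.8/6.5 = -0.1231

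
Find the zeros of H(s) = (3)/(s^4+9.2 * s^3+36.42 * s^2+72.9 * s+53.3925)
Numerator is a nonzero constant (3) → Zeros: none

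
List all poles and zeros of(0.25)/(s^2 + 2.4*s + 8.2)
Set denominator = 0: s^2 + 2.4*s + 8.2 = 0 → Poles: -1.2 + 2.6j, -1.2 - 2.6j
Numerator is a nonzero constant (0.25) → Zeros: none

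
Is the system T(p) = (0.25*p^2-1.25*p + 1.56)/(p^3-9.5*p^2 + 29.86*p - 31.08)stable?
Denominator: p^3 - 9.5*p^2 + 29.86*p - 31.08 = (p - 2.8)(p - 3.7)(p - 3). Poles: 2.8, 3, 3.7. All Re(p)<0: No (unstable)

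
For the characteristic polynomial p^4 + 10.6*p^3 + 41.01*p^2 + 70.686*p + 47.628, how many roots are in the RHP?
p^4 + 10.6*p^3 + 41.01*p^2 + 70.686*p + 47.628 = (p + 4.2)(p + 2.8)(p^2 + 3.6*p + 4.05). Poles: -1.8 + 0.9j, -1.8 - 0.9j, -2.8, -4.2. RHP poles (Re>0): 0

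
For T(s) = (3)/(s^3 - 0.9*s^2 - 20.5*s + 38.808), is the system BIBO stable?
Denominator: s^3 - 0.9*s^2 - 20.5*s + 38.808 = (s - 2.2)(s + 4.9)(s - 3.6). Poles: -4.9, 2.2, 3.6. All Re(p)<0: No (unstable)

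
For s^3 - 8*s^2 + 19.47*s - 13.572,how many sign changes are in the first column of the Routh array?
Routh array:
s^3: [1, 19.47]; s^2: [-8, -13.572]; s^1: [17.7735]; s^0: [-13.572]
First column: [1, -8, 17.7735, -13.572]. Sign changes = 3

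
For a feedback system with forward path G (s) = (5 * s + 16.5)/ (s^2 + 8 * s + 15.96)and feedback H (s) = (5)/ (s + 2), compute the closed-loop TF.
Closed-loop T = G/(1+GH).
Numerator: G_num * H_den = 5*s^2 + 26.5*s + 33.
Denominator: G_den * H_den + G_num * H_num = (s^3 + 10*s^2 + 31.96*s + 31.92) + (25*s + 82.5) = s^3 + 10*s^2 + 56.96*s + 114.42.
T(s) = (5*s^2 + 26.5*s + 33)/(s^3 + 10*s^2 + 56.96*s + 114.42)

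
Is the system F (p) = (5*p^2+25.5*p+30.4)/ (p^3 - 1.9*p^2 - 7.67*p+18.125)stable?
Denominator: p^3 - 1.9*p^2 - 7.67*p + 18.125 = (p + 2.9)(p^2 - 4.8*p + 6.25). Poles: -2.9, 2.4 + 0.7j, 2.4 - 0.7j. All Re(p)<0: No (unstable)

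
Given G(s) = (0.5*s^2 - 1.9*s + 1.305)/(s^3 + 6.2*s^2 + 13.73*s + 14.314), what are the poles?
Set denominator = 0: s^3 + 6.2*s^2 + 13.73*s + 14.314 = (s + 3.4)(s^2 + 2.8*s + 4.21) = 0 → Poles: -1.4 + 1.5j, -1.4 - 1.5j, -3.4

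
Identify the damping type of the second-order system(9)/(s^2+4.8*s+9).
Standard form: ωn²/(s²+2ζωn·s+ωn²) gives ωn=3, ζ=0.8.
Underdamped (ζ = 0.8 < 1)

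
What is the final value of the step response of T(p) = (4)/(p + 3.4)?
FVT: lim_{t→∞} y(t) = lim_{p→0} p*Y(p) where Y(p) = T(p)/p.
= lim_{p→0} T(p) = T(0) = num(0)/den(0) = 4/3.4 = 1.176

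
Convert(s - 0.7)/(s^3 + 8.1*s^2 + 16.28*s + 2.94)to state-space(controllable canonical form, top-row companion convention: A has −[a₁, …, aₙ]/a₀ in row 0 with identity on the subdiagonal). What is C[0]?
Reachable canonical form: C = numerator coefficients (right-aligned, zero-padded to length n).
num = s - 0.7, C = [[0, 1, -0.7]].
C[0] = 0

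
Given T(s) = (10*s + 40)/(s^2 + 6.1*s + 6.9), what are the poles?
Set denominator = 0: s^2 + 6.1*s + 6.9 = (s + 4.6)(s + 1.5) = 0 → Poles: -1.5, -4.6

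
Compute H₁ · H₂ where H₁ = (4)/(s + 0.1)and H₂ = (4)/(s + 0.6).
Series: H = H₁ · H₂ = (n₁·n₂)/(d₁·d₂).
Num: n₁·n₂ = 16. Den: d₁·d₂ = s^2 + 0.7*s + 0.06.
H(s) = (16)/(s^2 + 0.7*s + 0.06)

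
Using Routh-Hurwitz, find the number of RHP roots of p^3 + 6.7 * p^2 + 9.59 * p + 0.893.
Routh array:
p^3: [1, 9.59]; p^2: [6.7, 0.893]; p^1: [9.45672]; p^0: [0.893]
First column: [1, 6.7, 9.45672, 0.893]. Sign changes = RHP roots = 0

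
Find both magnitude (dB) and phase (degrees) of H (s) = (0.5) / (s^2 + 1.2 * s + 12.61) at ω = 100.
Substitute s = j*100: H(j100) = -5.00559e-05 - 6.01429e-07j.
|H| = 20*log₁₀(sqrt(Re²+Im²)) = -86.01 dB.
∠H = atan2(Im, Re) = -179.31°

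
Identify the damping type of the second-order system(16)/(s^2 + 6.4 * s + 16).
Standard form: ωn²/(s²+2ζωn·s+ωn²) gives ωn=4, ζ=0.8.
Underdamped (ζ = 0.8 < 1)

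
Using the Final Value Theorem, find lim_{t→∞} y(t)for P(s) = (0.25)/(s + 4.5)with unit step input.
FVT: lim_{t→∞} y(t) = lim_{s→0} s*Y(s) where Y(s) = P(s)/s.
= lim_{s→0} P(s) = P(0) = num(0)/den(0) = 0.25/4.5 = 0.05556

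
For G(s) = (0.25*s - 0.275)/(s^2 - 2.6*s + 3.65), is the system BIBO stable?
Denominator: s^2 - 2.6*s + 3.65. Poles: 1.3 + 1.4j, 1.3 - 1.4j. All Re(p)<0: No (unstable)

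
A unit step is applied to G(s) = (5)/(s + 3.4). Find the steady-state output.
FVT: lim_{t→∞} y(t) = lim_{s→0} s*Y(s) where Y(s) = G(s)/s.
= lim_{s→0} G(s) = G(0) = num(0)/den(0) = 5/3.4 = 1.471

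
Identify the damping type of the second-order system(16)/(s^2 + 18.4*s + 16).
Standard form: ωn²/(s²+2ζωn·s+ωn²) gives ωn=4, ζ=2.3.
Overdamped (ζ = 2.3 > 1)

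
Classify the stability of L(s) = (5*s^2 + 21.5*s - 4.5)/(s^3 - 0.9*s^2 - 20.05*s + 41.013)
Denominator: s^3 - 0.9*s^2 - 20.05*s + 41.013 = (s - 2.7)(s + 4.9)(s - 3.1). Poles: -4.9, 2.7, 3.1. Unstable (2 pole(s) in RHP)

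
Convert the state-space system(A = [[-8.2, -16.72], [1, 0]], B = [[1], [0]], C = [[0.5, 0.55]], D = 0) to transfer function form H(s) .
H(s) = C(sI - A)⁻¹B + D.
Characteristic polynomial det(sI - A) = s^2 + 8.2*s + 16.72.
Numerator from C·adj(sI-A)·B + D·det(sI-A) = 0.5*s + 0.55.
H(s) = (0.5*s + 0.55)/(s^2 + 8.2*s + 16.72)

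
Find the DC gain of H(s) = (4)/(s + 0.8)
DC gain = H(0) = num(0)/den(0) = 4/0.8 = 5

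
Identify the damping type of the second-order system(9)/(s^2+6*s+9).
Standard form: ωn²/(s²+2ζωn·s+ωn²) gives ωn=3, ζ=1.
Critically damped (ζ = 1)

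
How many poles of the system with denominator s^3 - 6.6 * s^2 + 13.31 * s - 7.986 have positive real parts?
s^3 - 6.6*s^2 + 13.31*s - 7.986 = (s - 2.2)(s - 3.3)(s - 1.1). Poles: 1.1, 2.2, 3.3. RHP poles (Re>0): 3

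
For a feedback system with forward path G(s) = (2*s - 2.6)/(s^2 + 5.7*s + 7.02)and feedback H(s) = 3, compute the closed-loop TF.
Closed-loop T = G/(1+GH).
Numerator: G_num * H_den = 2*s - 2.6.
Denominator: G_den * H_den + G_num * H_num = (s^2 + 5.7*s + 7.02) + (6*s - 7.8) = s^2 + 11.7*s - 0.78.
T(s) = (2*s - 2.6)/(s^2 + 11.7*s - 0.78)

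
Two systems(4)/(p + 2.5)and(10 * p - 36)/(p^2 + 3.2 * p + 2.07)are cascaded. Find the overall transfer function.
Series: H = H₁ · H₂ = (n₁·n₂)/(d₁·d₂).
Num: n₁·n₂ = 40*p - 144. Den: d₁·d₂ = p^3 + 5.7*p^2 + 10.07*p + 5.175.
H(p) = (40*p - 144)/(p^3 + 5.7*p^2 + 10.07*p + 5.175)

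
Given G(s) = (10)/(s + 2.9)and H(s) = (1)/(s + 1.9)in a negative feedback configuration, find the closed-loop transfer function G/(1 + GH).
Closed-loop T = G/(1+GH).
Numerator: G_num * H_den = 10*s + 19.
Denominator: G_den * H_den + G_num * H_num = (s^2 + 4.8*s + 5.51) + (10) = s^2 + 4.8*s + 15.51.
T(s) = (10*s + 19)/(s^2 + 4.8*s + 15.51)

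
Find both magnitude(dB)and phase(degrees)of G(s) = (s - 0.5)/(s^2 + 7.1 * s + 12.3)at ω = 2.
Substitute s = j*2: G(j2) = 0.0896389 + 0.0876058j.
|G| = 20*log₁₀(sqrt(Re²+Im²)) = -18.04 dB.
∠G = atan2(Im, Re) = 44.34°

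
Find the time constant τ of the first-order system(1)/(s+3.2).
First-order system: τ = -1/pole. Pole = -3.2. τ = -1/(-3.2) = 0.3125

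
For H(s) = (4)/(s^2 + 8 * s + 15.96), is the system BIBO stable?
Denominator: s^2 + 8*s + 15.96 = (s + 4.2)(s + 3.8). Poles: -3.8, -4.2. All Re(p)<0: Yes (stable)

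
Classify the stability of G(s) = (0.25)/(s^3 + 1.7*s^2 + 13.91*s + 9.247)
Denominator: s^3 + 1.7*s^2 + 13.91*s + 9.247 = (s + 0.7)(s^2 + s + 13.21). Poles: -0.5 + 3.6j, -0.5 - 3.6j, -0.7. Stable (all poles in LHP)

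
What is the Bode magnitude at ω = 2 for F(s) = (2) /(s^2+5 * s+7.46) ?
Substitute s = j*2: F(j2) = 0.0618014 - 0.178617j.
|F(j2)| = sqrt(Re² + Im²) = 0.189.
20*log₁₀(0.189) = -14.47 dB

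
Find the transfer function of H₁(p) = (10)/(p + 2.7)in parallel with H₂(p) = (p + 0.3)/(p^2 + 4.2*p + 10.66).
Parallel: H = H₁ + H₂ = (n₁·d₂ + n₂·d₁)/(d₁·d₂).
n₁·d₂ = 10*p^2 + 42*p + 106.6. n₂·d₁ = p^2 + 3*p + 0.81. Sum = 11*p^2 + 45*p + 107.41. d₁·d₂ = p^3 + 6.9*p^2 + 22*p + 28.782.
H(p) = (11*p^2 + 45*p + 107.41)/(p^3 + 6.9*p^2 + 22*p + 28.782)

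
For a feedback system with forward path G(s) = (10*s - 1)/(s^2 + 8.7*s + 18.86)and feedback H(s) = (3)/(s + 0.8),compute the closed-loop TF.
Closed-loop T = G/(1+GH).
Numerator: G_num * H_den = 10*s^2 + 7*s - 0.8.
Denominator: G_den * H_den + G_num * H_num = (s^3 + 9.5*s^2 + 25.82*s + 15.088) + (30*s - 3) = s^3 + 9.5*s^2 + 55.82*s + 12.088.
T(s) = (10*s^2 + 7*s - 0.8)/(s^3 + 9.5*s^2 + 55.82*s + 12.088)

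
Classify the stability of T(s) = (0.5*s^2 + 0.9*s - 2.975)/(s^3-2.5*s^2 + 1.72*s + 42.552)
Denominator: s^3 - 2.5*s^2 + 1.72*s + 42.552 = (s + 2.7)(s^2 - 5.2*s + 15.76). Poles: -2.7, 2.6 + 3j, 2.6 - 3j. Unstable (2 pole(s) in RHP)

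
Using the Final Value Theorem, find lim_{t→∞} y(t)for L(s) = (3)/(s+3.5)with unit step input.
FVT: lim_{t→∞} y(t) = lim_{s→0} s*Y(s) where Y(s) = L(s)/s.
= lim_{s→0} L(s) = L(0) = num(0)/den(0) = 3/3.5 = 0.8571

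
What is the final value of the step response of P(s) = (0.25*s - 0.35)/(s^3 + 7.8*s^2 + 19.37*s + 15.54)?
FVT: lim_{t→∞} y(t) = lim_{s→0} s*Y(s) where Y(s) = P(s)/s.
= lim_{s→0} P(s) = P(0) = num(0)/den(0) = -0.35/15.54 = -0.02252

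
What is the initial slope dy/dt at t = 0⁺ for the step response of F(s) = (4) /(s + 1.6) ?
IVT: y'(0⁺) = lim_{s→∞} s²·Y(s) = lim_{s→∞} s·F(s).
deg(num) = 0, deg(den) = 1, relative degree = 1, so s·F(s) → (leading num)/(leading den) = 4/1 = 4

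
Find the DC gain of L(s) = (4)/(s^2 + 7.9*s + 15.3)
DC gain = L(0) = num(0)/den(0) = 4/15.3 = 0.2614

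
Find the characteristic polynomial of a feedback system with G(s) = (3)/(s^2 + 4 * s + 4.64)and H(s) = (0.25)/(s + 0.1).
Characteristic poly = G_den * H_den + G_num * H_num = (s^3 + 4.1*s^2 + 5.04*s + 0.464) + (0.75) = s^3 + 4.1*s^2 + 5.04*s + 1.214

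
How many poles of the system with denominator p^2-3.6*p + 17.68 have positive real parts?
Poles: 1.8 + 3.8j, 1.8 - 3.8j. RHP poles (Re>0): 2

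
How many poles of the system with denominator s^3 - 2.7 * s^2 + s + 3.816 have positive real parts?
s^3 - 2.7*s^2 + s + 3.816 = (s + 0.9)(s^2 - 3.6*s + 4.24). Poles: -0.9, 1.8 + 1j, 1.8 - 1j. RHP poles (Re>0): 2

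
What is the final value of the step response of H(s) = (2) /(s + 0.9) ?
FVT: lim_{t→∞} y(t) = lim_{s→0} s*Y(s) where Y(s) = H(s)/s.
= lim_{s→0} H(s) = H(0) = num(0)/den(0) = 2/0.9 = 2.222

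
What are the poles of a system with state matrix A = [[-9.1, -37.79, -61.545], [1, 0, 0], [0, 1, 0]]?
Eigenvalues solve det(λI - A) = 0.
Characteristic polynomial: λ^3 + 9.1*λ^2 + 37.79*λ + 61.545 = 0.
Factor: (λ + 3.3)(λ^2 + 5.8*λ + 18.65) = 0.
Roots: -2.9 + 3.2j, -2.9 - 3.2j, -3.3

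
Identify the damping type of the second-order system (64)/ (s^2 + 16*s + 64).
Standard form: ωn²/(s²+2ζωn·s+ωn²) gives ωn=8, ζ=1.
Critically damped (ζ = 1)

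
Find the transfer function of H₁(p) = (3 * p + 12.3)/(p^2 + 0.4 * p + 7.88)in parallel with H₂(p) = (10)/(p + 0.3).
Parallel: H = H₁ + H₂ = (n₁·d₂ + n₂·d₁)/(d₁·d₂).
n₁·d₂ = 3*p^2 + 13.2*p + 3.69. n₂·d₁ = 10*p^2 + 4*p + 78.8. Sum = 13*p^2 + 17.2*p + 82.49. d₁·d₂ = p^3 + 0.7*p^2 + 8*p + 2.364.
H(p) = (13*p^2 + 17.2*p + 82.49)/(p^3 + 0.7*p^2 + 8*p + 2.364)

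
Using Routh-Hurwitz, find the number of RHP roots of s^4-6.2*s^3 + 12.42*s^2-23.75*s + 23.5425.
Routh array:
s^4: [1, 12.42, 23.5425]; s^3: [-6.2, -23.75]; s^2: [8.58935, 23.5425]; s^1: [-6.75647]; s^0: [23.5425]
First column: [1, -6.2, 8.58935, -6.75647, 23.5425]. Sign changes = RHP roots = 4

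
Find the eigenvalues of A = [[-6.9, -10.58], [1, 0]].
Eigenvalues solve det(λI - A) = 0.
Characteristic polynomial: λ^2 + 6.9*λ + 10.58 = 0.
Factor: (λ + 2.3)(λ + 4.6) = 0.
Roots: -2.3, -4.6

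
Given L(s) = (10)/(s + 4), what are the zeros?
Numerator is a nonzero constant (10) → Zeros: none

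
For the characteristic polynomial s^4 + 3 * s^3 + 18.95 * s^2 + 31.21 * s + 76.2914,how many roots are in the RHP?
s^4 + 3*s^3 + 18.95*s^2 + 31.21*s + 76.2914 = (s^2 + 0.4*s + 10.93)(s^2 + 2.6*s + 6.98). Poles: -0.2 + 3.3j, -0.2 - 3.3j, -1.3 + 2.3j, -1.3 - 2.3j. RHP poles (Re>0): 0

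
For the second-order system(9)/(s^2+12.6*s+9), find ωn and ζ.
Standard form: ωn²/(s²+2ζωn·s+ωn²).
const=9=ωn² → ωn=3, s coeff=12.6=2ζωn → ζ=2.1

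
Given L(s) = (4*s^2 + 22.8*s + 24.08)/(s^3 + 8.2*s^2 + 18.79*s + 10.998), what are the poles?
Set denominator = 0: s^3 + 8.2*s^2 + 18.79*s + 10.998 = (s + 2.6)(s + 4.7)(s + 0.9) = 0 → Poles: -0.9, -2.6, -4.7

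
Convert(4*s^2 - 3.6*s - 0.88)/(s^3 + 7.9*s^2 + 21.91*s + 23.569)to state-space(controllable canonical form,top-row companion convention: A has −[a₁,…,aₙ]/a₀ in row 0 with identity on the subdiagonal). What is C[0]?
Reachable canonical form: C = numerator coefficients (right-aligned, zero-padded to length n).
num = 4*s^2 - 3.6*s - 0.88, C = [[4, -3.6, -0.88]].
C[0] = 4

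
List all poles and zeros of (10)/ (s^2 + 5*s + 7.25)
Set denominator = 0: s^2 + 5*s + 7.25 = 0 → Poles: -2.5 + 1j, -2.5 - 1j
Numerator is a nonzero constant (10) → Zeros: none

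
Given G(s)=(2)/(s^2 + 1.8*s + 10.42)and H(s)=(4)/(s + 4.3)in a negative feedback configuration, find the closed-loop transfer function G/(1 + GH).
Closed-loop T = G/(1+GH).
Numerator: G_num * H_den = 2*s + 8.6.
Denominator: G_den * H_den + G_num * H_num = (s^3 + 6.1*s^2 + 18.16*s + 44.806) + (8) = s^3 + 6.1*s^2 + 18.16*s + 52.806.
T(s) = (2*s + 8.6)/(s^3 + 6.1*s^2 + 18.16*s + 52.806)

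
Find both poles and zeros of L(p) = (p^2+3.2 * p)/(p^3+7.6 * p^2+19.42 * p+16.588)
Set denominator = 0: p^3 + 7.6*p^2 + 19.42*p + 16.588 = (p + 2.2)(p^2 + 5.4*p + 7.54) = 0 → Poles: -2.2, -2.7 + 0.5j, -2.7 - 0.5j
Set numerator = 0: p^2 + 3.2*p = p(p + 3.2) = 0 → Zeros: -3.2, 0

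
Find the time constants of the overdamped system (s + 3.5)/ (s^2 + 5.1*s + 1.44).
Overdamped: real poles at -0.3, -4.8. τ = -1/pole → τ₁ = 3.333, τ₂ = 0.2083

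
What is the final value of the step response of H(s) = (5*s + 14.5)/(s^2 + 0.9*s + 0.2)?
FVT: lim_{t→∞} y(t) = lim_{s→0} s*Y(s) where Y(s) = H(s)/s.
= lim_{s→0} H(s) = H(0) = num(0)/den(0) = 14.5/0.2 = 72.5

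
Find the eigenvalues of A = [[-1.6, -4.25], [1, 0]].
Eigenvalues solve det(λI - A) = 0.
Characteristic polynomial: λ^2 + 1.6*λ + 4.25 = 0.
Roots: -0.8 + 1.9j, -0.8 - 1.9j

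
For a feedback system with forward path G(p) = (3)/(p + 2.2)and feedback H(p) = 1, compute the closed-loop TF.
Closed-loop T = G/(1+GH).
Numerator: G_num * H_den = 3.
Denominator: G_den * H_den + G_num * H_num = (p + 2.2) + (3) = p + 5.2.
T(p) = (3)/(p + 5.2)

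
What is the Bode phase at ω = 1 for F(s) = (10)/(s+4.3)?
Substitute s = j*1: F(j1) = 2.20626 - 0.513084j.
∠F(j1) = atan2(Im, Re) = atan2(-0.513084, 2.20626) = -13.09°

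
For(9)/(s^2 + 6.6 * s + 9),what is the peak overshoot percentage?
Standard form: ωn²/(s²+2ζωn·s+ωn²) → ωn = 3, ζ = 1.1.
ζ ≥ 1, so the response is non-oscillatory: peak overshoot = 0%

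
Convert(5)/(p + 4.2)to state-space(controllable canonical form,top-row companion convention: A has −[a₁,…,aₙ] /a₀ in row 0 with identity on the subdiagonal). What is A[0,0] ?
Reachable canonical form for den = p + 4.2: top row of A = -[a₁,a₂,...,aₙ]/a₀, ones on the subdiagonal, zeros elsewhere.
A = [[-4.2]].
A[0,0] = -4.2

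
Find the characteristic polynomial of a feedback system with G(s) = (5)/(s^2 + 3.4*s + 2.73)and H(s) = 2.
Characteristic poly = G_den * H_den + G_num * H_num = (s^2 + 3.4*s + 2.73) + (10) = s^2 + 3.4*s + 12.73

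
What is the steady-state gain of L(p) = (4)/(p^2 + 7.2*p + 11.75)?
DC gain = L(0) = num(0)/den(0) = 4/11.75 = 0.3404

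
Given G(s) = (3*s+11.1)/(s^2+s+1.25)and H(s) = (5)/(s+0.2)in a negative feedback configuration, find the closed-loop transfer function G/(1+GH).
Closed-loop T = G/(1+GH).
Numerator: G_num * H_den = 3*s^2 + 11.7*s + 2.22.
Denominator: G_den * H_den + G_num * H_num = (s^3 + 1.2*s^2 + 1.45*s + 0.25) + (15*s + 55.5) = s^3 + 1.2*s^2 + 16.45*s + 55.75.
T(s) = (3*s^2 + 11.7*s + 2.22)/(s^3 + 1.2*s^2 + 16.45*s + 55.75)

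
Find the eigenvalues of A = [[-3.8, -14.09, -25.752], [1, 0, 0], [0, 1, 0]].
Eigenvalues solve det(λI - A) = 0.
Characteristic polynomial: λ^3 + 3.8*λ^2 + 14.09*λ + 25.752 = 0.
Factor: (λ + 2.4)(λ^2 + 1.4*λ + 10.73) = 0.
Roots: -0.7 + 3.2j, -0.7 - 3.2j, -2.4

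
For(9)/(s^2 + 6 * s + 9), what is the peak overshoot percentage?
Standard form: ωn²/(s²+2ζωn·s+ωn²) → ωn = 3, ζ = 1.
ζ ≥ 1, so the response is non-oscillatory: peak overshoot = 0%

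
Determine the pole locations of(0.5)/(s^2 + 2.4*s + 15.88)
Set denominator = 0: s^2 + 2.4*s + 15.88 = 0 → Poles: -1.2 + 3.8j, -1.2 - 3.8j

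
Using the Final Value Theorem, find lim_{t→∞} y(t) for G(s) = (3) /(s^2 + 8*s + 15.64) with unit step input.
FVT: lim_{t→∞} y(t) = lim_{s→0} s*Y(s) where Y(s) = G(s)/s.
= lim_{s→0} G(s) = G(0) = num(0)/den(0) = 3/15.64 = 0.1918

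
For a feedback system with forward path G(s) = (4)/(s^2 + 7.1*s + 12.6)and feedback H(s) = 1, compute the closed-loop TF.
Closed-loop T = G/(1+GH).
Numerator: G_num * H_den = 4.
Denominator: G_den * H_den + G_num * H_num = (s^2 + 7.1*s + 12.6) + (4) = s^2 + 7.1*s + 16.6.
T(s) = (4)/(s^2 + 7.1*s + 16.6)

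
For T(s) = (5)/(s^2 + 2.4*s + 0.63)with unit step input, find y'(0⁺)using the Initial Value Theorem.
IVT: y'(0⁺) = lim_{s→∞} s²·Y(s) = lim_{s→∞} s·T(s).
deg(num) = 0, deg(den) = 2, relative degree = 2 ≥ 2, so s·T(s) → 0. Initial slope = 0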